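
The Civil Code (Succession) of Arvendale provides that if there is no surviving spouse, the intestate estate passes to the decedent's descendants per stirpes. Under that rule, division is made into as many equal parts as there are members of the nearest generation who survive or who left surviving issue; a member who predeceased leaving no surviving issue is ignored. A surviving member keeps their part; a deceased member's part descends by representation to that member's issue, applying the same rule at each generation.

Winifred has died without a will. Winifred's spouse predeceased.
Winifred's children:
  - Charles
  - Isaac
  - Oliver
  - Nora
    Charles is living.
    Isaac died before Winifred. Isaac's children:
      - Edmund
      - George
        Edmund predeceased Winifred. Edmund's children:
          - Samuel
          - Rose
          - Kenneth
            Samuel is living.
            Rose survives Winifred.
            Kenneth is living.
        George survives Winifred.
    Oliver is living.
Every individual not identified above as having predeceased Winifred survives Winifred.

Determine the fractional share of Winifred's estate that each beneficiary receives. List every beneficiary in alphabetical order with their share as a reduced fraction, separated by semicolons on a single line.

There is no surviving spouse, so the entire estate passes to Winifred's descendants per stirpes.
The estate is divided into 4 equal shares of 1/4 among Charles, Isaac, Oliver, Nora.
Charles is living and takes 1/4.
Isaac predeceased; the 1/4 allotted to Isaac's branch passes to Isaac's issue by representation.
The 1/4 is divided into 2 equal shares of 1/8 among Edmund, George.
Edmund predeceased; the 1/8 allotted to Edmund's branch passes to Edmund's issue by representation.
The 1/8 is divided into 3 equal shares of 1/24 among Samuel, Rose, Kenneth.
Samuel is living and takes 1/24.
Rose is living and takes 1/24.
Kenneth is living and takes 1/24.
George is living and takes 1/8.
Oliver is living and takes 1/4.
Nora is living and takes 1/4.

Charles 1/4; George 1/8; Kenneth 1/24; Nora 1/4; Oliver 1/4; Rose 1/24; Samuel 1/24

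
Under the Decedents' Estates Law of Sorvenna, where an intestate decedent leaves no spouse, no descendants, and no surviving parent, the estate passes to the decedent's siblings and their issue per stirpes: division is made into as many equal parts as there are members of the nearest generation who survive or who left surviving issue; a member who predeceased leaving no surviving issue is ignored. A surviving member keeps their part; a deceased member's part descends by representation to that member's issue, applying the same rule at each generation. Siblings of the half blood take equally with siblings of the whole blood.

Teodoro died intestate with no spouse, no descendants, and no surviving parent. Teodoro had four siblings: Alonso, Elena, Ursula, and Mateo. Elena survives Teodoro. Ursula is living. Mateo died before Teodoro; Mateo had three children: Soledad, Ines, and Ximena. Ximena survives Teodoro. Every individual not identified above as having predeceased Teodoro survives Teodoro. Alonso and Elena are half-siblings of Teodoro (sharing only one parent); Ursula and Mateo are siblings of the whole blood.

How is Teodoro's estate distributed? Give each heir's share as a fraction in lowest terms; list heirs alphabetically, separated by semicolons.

Alonso 1/4; Elena 1/4; Ines 1/12; Soledad 1/12; Ursula 1/4; Ximena 1/12

No spouse, descendants, or parent survives, so the estate passes to Teodoro's siblings per stirpes.
Half-blood and whole-blood siblings take equally under the stated rule.
The estate is divided into 4 equal shares of 1/4 among Alonso, Elena, Ursula, Mateo.
Alonso is living and takes 1/4.
Elena is living and takes 1/4.
Ursula is living and takes 1/4.
Mateo predeceased; the 1/4 allotted to Mateo's branch passes to Mateo's issue by representation.
The 1/4 is divided into 3 equal shares of 1/12 among Soledad, Ines, Ximena.
Soledad is living and takes 1/12.
Ines is living and takes 1/12.
Ximena is living and takes 1/12.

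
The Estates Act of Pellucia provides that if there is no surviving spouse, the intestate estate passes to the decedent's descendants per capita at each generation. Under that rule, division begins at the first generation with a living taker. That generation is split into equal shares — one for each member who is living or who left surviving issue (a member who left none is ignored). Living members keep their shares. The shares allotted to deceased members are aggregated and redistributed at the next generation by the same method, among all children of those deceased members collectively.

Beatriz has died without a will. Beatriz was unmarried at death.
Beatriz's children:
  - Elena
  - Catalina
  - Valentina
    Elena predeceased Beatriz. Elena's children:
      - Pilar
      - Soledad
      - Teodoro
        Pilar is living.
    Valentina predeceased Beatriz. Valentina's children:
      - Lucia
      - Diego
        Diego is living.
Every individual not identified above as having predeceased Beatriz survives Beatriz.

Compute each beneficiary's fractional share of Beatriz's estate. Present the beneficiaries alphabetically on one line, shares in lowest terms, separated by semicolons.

There is no surviving spouse, so the entire estate passes to Beatriz's descendants per capita at each generation.
At generation 1 (Elena, Catalina, Valentina) there are 3 shares of (1)/3 = 1/3 each.
Living: Catalina — each takes 1/3.
Deceased: Elena and Valentina. Their combined 2/3 is pooled and carried to generation 2.
At generation 2 (Pilar, Soledad, Teodoro, Lucia, Diego) there are 5 shares of (2/3)/5 = 2/15 each.
Living: Pilar, Soledad, Teodoro, Lucia, and Diego — each takes 2/15.

Catalina 1/3; Diego 2/15; Lucia 2/15; Pilar 2/15; Soledad 2/15; Teodoro 2/15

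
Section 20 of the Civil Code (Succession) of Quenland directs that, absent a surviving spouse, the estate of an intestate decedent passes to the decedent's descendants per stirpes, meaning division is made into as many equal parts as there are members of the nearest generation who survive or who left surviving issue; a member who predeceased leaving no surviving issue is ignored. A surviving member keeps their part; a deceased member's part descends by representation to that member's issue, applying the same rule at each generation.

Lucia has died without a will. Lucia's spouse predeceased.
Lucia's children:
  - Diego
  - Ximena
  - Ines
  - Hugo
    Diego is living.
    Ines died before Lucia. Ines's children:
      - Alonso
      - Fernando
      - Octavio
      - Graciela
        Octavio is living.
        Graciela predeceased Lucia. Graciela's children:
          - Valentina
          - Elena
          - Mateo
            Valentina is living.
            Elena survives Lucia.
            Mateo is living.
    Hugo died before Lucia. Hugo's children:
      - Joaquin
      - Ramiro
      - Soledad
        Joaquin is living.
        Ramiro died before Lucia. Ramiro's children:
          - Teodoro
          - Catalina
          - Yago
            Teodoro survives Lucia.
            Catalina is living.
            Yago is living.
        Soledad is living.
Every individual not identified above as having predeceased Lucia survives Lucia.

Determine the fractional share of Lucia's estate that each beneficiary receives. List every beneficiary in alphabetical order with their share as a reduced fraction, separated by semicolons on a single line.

Alonso 1/16; Catalina 1/36; Diego 1/4; Elena 1/48; Fernando 1/16; Joaquin 1/12; Mateo 1/48; Octavio 1/16; Soledad 1/12; Teodoro 1/36; Valentina 1/48; Ximena 1/4; Yago 1/36

There is no surviving spouse, so the entire estate passes to Lucia's descendants per stirpes.
The estate is divided into 4 equal shares of 1/4 among Diego, Ximena, Ines, Hugo.
Diego is living and takes 1/4.
Ximena is living and takes 1/4.
Ines predeceased; the 1/4 allotted to Ines's branch passes to Ines's issue by representation.
The 1/4 is divided into 4 equal shares of 1/16 among Alonso, Fernando, Octavio, Graciela.
Alonso is living and takes 1/16.
Fernando is living and takes 1/16.
Octavio is living and takes 1/16.
Graciela predeceased; the 1/16 allotted to Graciela's branch passes to Graciela's issue by representation.
The 1/16 is divided into 3 equal shares of 1/48 among Valentina, Elena, Mateo.
Valentina is living and takes 1/48.
Elena is living and takes 1/48.
Mateo is living and takes 1/48.
Hugo predeceased; the 1/4 allotted to Hugo's branch passes to Hugo's issue by representation.
The 1/4 is divided into 3 equal shares of 1/12 among Joaquin, Ramiro, Soledad.
Joaquin is living and takes 1/12.
Ramiro predeceased; the 1/12 allotted to Ramiro's branch passes to Ramiro's issue by representation.
The 1/12 is divided into 3 equal shares of 1/36 among Teodoro, Catalina, Yago.
Teodoro is living and takes 1/36.
Catalina is living and takes 1/36.
Yago is living and takes 1/36.
Soledad is living and takes 1/12.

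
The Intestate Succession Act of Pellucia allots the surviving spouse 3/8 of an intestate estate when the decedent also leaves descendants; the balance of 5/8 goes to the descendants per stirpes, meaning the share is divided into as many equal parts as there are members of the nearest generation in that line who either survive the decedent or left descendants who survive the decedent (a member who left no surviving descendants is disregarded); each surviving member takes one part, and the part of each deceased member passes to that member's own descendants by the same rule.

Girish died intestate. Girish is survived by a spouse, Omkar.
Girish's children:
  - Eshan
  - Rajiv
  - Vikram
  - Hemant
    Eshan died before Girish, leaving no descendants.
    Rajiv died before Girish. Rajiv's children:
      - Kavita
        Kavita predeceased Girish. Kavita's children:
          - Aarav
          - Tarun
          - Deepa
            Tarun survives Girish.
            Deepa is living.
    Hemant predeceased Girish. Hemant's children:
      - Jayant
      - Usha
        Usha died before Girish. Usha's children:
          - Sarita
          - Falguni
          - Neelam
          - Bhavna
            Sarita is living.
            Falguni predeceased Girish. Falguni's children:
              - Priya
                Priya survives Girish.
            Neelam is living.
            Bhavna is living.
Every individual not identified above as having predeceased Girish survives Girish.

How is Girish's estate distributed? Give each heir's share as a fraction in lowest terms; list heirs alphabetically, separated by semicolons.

Aarav 5/72; Bhavna 5/192; Deepa 5/72; Jayant 5/48; Neelam 5/192; Omkar 3/8; Priya 5/192; Sarita 5/192; Tarun 5/72; Vikram 5/24

Omkar, as surviving spouse, takes 3/8.
The remaining 5/8 passes to Girish's descendants per stirpes.
Eshan left no surviving issue, so that branch lapses and is disregarded.
The 5/8 is divided into 3 equal shares of 5/24 among Rajiv, Vikram, Hemant.
Rajiv predeceased; the 5/24 allotted to Rajiv's branch passes to Rajiv's issue by representation.
Kavita's line is the sole branch at this level, so the full 5/24 passes to Kavita's issue by representation.
The 5/24 is divided into 3 equal shares of 5/72 among Aarav, Tarun, Deepa.
Aarav is living and takes 5/72.
Tarun is living and takes 5/72.
Deepa is living and takes 5/72.
Vikram is living and takes 5/24.
Hemant predeceased; the 5/24 allotted to Hemant's branch passes to Hemant's issue by representation.
The 5/24 is divided into 2 equal shares of 5/48 among Jayant, Usha.
Jayant is living and takes 5/48.
Usha predeceased; the 5/48 allotted to Usha's branch passes to Usha's issue by representation.
The 5/48 is divided into 4 equal shares of 5/192 among Sarita, Falguni, Neelam, Bhavna.
Sarita is living and takes 5/192.
Falguni predeceased; the 5/192 allotted to Falguni's branch passes to Falguni's issue by representation.
Priya is the sole taker at this level and receives the full 5/192.
Neelam is living and takes 5/192.
Bhavna is living and takes 5/192.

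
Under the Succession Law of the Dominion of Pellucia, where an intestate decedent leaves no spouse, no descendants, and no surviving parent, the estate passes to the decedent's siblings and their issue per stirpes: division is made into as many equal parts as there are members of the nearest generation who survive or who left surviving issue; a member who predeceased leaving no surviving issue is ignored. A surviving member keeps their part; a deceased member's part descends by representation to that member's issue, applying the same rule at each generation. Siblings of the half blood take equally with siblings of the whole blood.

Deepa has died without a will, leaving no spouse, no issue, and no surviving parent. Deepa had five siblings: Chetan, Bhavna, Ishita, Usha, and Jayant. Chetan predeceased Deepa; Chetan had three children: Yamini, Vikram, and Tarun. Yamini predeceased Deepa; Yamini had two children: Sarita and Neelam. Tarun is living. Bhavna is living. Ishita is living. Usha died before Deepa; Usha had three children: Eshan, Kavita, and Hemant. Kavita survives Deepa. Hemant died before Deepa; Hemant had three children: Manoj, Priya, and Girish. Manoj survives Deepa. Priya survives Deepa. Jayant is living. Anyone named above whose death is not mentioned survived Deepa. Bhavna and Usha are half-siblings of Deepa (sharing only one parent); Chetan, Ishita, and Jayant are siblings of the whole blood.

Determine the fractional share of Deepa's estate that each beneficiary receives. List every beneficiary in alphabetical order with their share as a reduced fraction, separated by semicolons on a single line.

No spouse, descendants, or parent survives, so the estate passes to Deepa's siblings per stirpes.
Half-blood and whole-blood siblings take equally under the stated rule.
The estate is divided into 5 equal shares of 1/5 among Chetan, Bhavna, Ishita, Usha, Jayant.
Chetan predeceased; the 1/5 allotted to Chetan's branch passes to Chetan's issue by representation.
The 1/5 is divided into 3 equal shares of 1/15 among Yamini, Vikram, Tarun.
Yamini predeceased; the 1/15 allotted to Yamini's branch passes to Yamini's issue by representation.
The 1/15 is divided into 2 equal shares of 1/30 among Sarita, Neelam.
Sarita is living and takes 1/30.
Neelam is living and takes 1/30.
Vikram is living and takes 1/15.
Tarun is living and takes 1/15.
Bhavna is living and takes 1/5.
Ishita is living and takes 1/5.
Usha predeceased; the 1/5 allotted to Usha's branch passes to Usha's issue by representation.
The 1/5 is divided into 3 equal shares of 1/15 among Eshan, Kavita, Hemant.
Eshan is living and takes 1/15.
Kavita is living and takes 1/15.
Hemant predeceased; the 1/15 allotted to Hemant's branch passes to Hemant's issue by representation.
The 1/15 is divided into 3 equal shares of 1/45 among Manoj, Priya, Girish.
Manoj is living and takes 1/45.
Priya is living and takes 1/45.
Girish is living and takes 1/45.
Jayant is living and takes 1/5.

Bhavna 1/5; Eshan 1/15; Girish 1/45; Ishita 1/5; Jayant 1/5; Kavita 1/15; Manoj 1/45; Neelam 1/30; Priya 1/45; Sarita 1/30; Tarun 1/15; Vikram 1/15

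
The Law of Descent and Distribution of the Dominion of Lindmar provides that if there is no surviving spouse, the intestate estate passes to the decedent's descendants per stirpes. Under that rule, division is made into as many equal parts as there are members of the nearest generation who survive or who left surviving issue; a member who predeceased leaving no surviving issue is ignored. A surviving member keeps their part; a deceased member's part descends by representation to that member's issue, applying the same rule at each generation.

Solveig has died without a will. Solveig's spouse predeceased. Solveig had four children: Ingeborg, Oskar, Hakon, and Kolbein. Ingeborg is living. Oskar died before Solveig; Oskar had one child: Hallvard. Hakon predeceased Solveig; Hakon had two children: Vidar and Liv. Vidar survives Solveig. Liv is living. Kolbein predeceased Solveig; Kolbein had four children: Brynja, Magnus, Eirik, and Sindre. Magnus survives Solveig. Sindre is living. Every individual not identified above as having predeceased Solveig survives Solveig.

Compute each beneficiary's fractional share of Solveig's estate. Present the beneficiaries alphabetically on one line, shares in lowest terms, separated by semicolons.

There is no surviving spouse, so the entire estate passes to Solveig's descendants per stirpes.
The estate is divided into 4 equal shares of 1/4 among Ingeborg, Oskar, Hakon, Kolbein.
Ingeborg is living and takes 1/4.
Oskar predeceased; the 1/4 allotted to Oskar's branch passes to Oskar's issue by representation.
Hallvard is the sole taker at this level and receives the full 1/4.
Hakon predeceased; the 1/4 allotted to Hakon's branch passes to Hakon's issue by representation.
The 1/4 is divided into 2 equal shares of 1/8 among Vidar, Liv.
Vidar is living and takes 1/8.
Liv is living and takes 1/8.
Kolbein predeceased; the 1/4 allotted to Kolbein's branch passes to Kolbein's issue by representation.
The 1/4 is divided into 4 equal shares of 1/16 among Brynja, Magnus, Eirik, Sindre.
Brynja is living and takes 1/16.
Magnus is living and takes 1/16.
Eirik is living and takes 1/16.
Sindre is living and takes 1/16.

Brynja 1/16; Eirik 1/16; Hallvard 1/4; Ingeborg 1/4; Liv 1/8; Magnus 1/16; Sindre 1/16; Vidar 1/8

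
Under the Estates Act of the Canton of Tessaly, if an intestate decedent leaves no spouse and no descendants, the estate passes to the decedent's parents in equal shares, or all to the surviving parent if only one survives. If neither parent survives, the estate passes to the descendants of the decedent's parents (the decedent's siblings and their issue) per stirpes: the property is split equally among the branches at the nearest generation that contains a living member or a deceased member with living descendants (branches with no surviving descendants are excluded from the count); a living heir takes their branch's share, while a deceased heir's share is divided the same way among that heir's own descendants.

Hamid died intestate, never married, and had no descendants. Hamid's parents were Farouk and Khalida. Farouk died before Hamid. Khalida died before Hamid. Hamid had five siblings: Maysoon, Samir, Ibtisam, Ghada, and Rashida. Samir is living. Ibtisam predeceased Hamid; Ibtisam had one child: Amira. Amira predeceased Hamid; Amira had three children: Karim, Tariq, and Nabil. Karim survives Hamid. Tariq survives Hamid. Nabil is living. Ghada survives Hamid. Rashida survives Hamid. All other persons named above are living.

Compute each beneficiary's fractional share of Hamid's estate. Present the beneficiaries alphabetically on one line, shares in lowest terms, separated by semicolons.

Neither parent survives and there are no descendants, so the estate passes to Hamid's siblings and their issue per stirpes.
The estate is divided into 5 equal shares of 1/5 among Maysoon, Samir, Ibtisam, Ghada, Rashida.
Maysoon is living and takes 1/5.
Samir is living and takes 1/5.
Ibtisam predeceased; the 1/5 allotted to Ibtisam's branch passes to Ibtisam's issue by representation.
Amira's line is the sole branch at this level, so the full 1/5 passes to Amira's issue by representation.
The 1/5 is divided into 3 equal shares of 1/15 among Karim, Tariq, Nabil.
Karim is living and takes 1/15.
Tariq is living and takes 1/15.
Nabil is living and takes 1/15.
Ghada is living and takes 1/5.
Rashida is living and takes 1/5.

Ghada 1/5; Karim 1/15; Maysoon 1/5; Nabil 1/15; Rashida 1/5; Samir 1/5; Tariq 1/15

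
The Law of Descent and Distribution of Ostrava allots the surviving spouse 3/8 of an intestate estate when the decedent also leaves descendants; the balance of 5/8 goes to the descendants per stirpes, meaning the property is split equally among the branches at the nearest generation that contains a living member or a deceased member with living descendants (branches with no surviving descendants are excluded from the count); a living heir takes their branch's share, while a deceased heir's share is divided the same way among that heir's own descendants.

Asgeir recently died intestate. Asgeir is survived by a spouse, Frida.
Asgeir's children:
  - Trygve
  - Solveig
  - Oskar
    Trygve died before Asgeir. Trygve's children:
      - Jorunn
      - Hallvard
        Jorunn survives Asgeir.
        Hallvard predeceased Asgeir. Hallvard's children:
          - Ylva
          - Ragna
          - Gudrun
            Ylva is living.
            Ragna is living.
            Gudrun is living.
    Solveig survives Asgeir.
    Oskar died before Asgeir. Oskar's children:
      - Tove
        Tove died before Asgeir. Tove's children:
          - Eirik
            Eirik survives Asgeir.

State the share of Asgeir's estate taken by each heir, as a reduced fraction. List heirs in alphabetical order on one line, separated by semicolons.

Eirik 5/24; Frida 3/8; Gudrun 5/144; Jorunn 5/48; Ragna 5/144; Solveig 5/24; Ylva 5/144

Frida, as surviving spouse, takes 3/8.
The remaining 5/8 passes to Asgeir's descendants per stirpes.
The 5/8 is divided into 3 equal shares of 5/24 among Trygve, Solveig, Oskar.
Trygve predeceased; the 5/24 allotted to Trygve's branch passes to Trygve's issue by representation.
The 5/24 is divided into 2 equal shares of 5/48 among Jorunn, Hallvard.
Jorunn is living and takes 5/48.
Hallvard predeceased; the 5/48 allotted to Hallvard's branch passes to Hallvard's issue by representation.
The 5/48 is divided into 3 equal shares of 5/144 among Ylva, Ragna, Gudrun.
Ylva is living and takes 5/144.
Ragna is living and takes 5/144.
Gudrun is living and takes 5/144.
Solveig is living and takes 5/24.
Oskar predeceased; the 5/24 allotted to Oskar's branch passes to Oskar's issue by representation.
Tove's line is the sole branch at this level, so the full 5/24 passes to Tove's issue by representation.
Eirik is the sole taker at this level and receives the full 5/24.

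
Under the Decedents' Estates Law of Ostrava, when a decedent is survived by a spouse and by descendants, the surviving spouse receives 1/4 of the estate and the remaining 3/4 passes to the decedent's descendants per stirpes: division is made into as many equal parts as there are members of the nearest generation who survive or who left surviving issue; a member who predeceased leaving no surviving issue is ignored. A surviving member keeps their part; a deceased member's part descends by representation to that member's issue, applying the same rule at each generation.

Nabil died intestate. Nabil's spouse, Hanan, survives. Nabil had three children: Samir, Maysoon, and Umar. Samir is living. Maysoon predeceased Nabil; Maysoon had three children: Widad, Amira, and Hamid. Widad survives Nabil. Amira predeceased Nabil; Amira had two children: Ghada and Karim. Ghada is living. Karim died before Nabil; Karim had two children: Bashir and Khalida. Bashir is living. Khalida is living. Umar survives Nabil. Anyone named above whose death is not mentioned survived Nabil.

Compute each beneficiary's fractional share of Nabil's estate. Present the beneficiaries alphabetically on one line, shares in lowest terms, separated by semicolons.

Hanan, as surviving spouse, takes 1/4.
The remaining 3/4 passes to Nabil's descendants per stirpes.
The 3/4 is divided into 3 equal shares of 1/4 among Samir, Maysoon, Umar.
Samir is living and takes 1/4.
Maysoon predeceased; the 1/4 allotted to Maysoon's branch passes to Maysoon's issue by representation.
The 1/4 is divided into 3 equal shares of 1/12 among Widad, Amira, Hamid.
Widad is living and takes 1/12.
Amira predeceased; the 1/12 allotted to Amira's branch passes to Amira's issue by representation.
The 1/12 is divided into 2 equal shares of 1/24 among Ghada, Karim.
Ghada is living and takes 1/24.
Karim predeceased; the 1/24 allotted to Karim's branch passes to Karim's issue by representation.
The 1/24 is divided into 2 equal shares of 1/48 among Bashir, Khalida.
Bashir is living and takes 1/48.
Khalida is living and takes 1/48.
Hamid is living and takes 1/12.
Umar is living and takes 1/4.

Bashir 1/48; Ghada 1/24; Hamid 1/12; Hanan 1/4; Khalida 1/48; Samir 1/4; Umar 1/4; Widad 1/12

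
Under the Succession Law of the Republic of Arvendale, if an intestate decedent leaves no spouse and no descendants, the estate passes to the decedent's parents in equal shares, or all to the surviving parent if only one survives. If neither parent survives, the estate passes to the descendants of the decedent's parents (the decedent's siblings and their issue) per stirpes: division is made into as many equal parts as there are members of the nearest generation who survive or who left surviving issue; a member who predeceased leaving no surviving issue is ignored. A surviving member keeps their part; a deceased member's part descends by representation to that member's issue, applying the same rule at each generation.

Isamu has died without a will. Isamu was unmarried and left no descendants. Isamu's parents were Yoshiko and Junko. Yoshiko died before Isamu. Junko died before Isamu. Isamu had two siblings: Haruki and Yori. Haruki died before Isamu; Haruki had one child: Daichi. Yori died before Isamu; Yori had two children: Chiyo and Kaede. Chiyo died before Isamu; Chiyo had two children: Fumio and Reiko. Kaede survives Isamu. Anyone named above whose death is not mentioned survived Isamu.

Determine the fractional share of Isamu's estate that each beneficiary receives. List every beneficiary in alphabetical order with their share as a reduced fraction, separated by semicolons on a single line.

Daichi 1/2; Fumio 1/8; Kaede 1/4; Reiko 1/8

Neither parent survives and there are no descendants, so the estate passes to Isamu's siblings and their issue per stirpes.
The estate is divided into 2 equal shares of 1/2 among Haruki, Yori.
Haruki predeceased; the 1/2 allotted to Haruki's branch passes to Haruki's issue by representation.
Daichi is the sole taker at this level and receives the full 1/2.
Yori predeceased; the 1/2 allotted to Yori's branch passes to Yori's issue by representation.
The 1/2 is divided into 2 equal shares of 1/4 among Chiyo, Kaede.
Chiyo predeceased; the 1/4 allotted to Chiyo's branch passes to Chiyo's issue by representation.
The 1/4 is divided into 2 equal shares of 1/8 among Fumio, Reiko.
Fumio is living and takes 1/8.
Reiko is living and takes 1/8.
Kaede is living and takes 1/4.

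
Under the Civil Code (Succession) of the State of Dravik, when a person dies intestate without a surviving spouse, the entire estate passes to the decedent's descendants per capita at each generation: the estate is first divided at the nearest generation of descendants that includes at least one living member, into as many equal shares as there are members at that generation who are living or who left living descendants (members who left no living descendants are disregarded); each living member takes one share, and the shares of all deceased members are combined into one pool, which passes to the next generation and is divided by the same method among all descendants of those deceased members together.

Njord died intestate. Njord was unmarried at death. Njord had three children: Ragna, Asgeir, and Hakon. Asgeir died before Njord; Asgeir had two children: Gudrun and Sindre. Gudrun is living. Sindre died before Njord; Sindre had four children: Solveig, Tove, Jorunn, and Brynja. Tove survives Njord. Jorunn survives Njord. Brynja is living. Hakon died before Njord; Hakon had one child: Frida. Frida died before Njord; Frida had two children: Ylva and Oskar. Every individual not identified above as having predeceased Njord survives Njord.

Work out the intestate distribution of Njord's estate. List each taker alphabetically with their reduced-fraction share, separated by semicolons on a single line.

Brynja 2/27; Gudrun 2/9; Jorunn 2/27; Oskar 2/27; Ragna 1/3; Solveig 2/27; Tove 2/27; Ylva 2/27

There is no surviving spouse, so the entire estate passes to Njord's descendants per capita at each generation.
At generation 1 (Ragna, Asgeir, Hakon) there are 3 shares of (1)/3 = 1/3 each.
Living: Ragna — each takes 1/3.
Deceased: Asgeir and Hakon. Their combined 2/3 is pooled and carried to generation 2.
At generation 2 (Gudrun, Sindre, Frida) there are 3 shares of (2/3)/3 = 2/9 each.
Living: Gudrun — each takes 2/9.
Deceased: Sindre and Frida. Their combined 4/9 is pooled and carried to generation 3.
At generation 3 (Solveig, Tove, Jorunn, Brynja, Ylva, Oskar) there are 6 shares of (4/9)/6 = 2/27 each.
Living: Solveig, Tove, Jorunn, Brynja, Ylva, and Oskar — each takes 2/27.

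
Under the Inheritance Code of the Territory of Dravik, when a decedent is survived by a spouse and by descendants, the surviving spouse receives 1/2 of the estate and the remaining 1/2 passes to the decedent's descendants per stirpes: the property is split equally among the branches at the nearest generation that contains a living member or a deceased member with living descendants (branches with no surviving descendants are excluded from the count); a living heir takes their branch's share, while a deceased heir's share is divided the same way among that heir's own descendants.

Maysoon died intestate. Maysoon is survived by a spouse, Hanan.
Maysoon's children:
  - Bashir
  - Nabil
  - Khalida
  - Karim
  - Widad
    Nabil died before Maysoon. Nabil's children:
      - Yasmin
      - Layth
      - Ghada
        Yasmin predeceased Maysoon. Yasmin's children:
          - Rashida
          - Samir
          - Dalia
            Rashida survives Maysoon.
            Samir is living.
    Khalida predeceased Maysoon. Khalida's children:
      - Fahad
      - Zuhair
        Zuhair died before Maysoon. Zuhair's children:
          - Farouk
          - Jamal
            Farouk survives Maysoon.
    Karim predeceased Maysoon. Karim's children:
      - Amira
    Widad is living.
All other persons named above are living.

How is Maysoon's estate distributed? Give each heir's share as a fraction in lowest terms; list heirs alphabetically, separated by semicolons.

Hanan, as surviving spouse, takes 1/2.
The remaining 1/2 passes to Maysoon's descendants per stirpes.
The 1/2 is divided into 5 equal shares of 1/10 among Bashir, Nabil, Khalida, Karim, Widad.
Bashir is living and takes 1/10.
Nabil predeceased; the 1/10 allotted to Nabil's branch passes to Nabil's issue by representation.
The 1/10 is divided into 3 equal shares of 1/30 among Yasmin, Layth, Ghada.
Yasmin predeceased; the 1/30 allotted to Yasmin's branch passes to Yasmin's issue by representation.
The 1/30 is divided into 3 equal shares of 1/90 among Rashida, Samir, Dalia.
Rashida is living and takes 1/90.
Samir is living and takes 1/90.
Dalia is living and takes 1/90.
Layth is living and takes 1/30.
Ghada is living and takes 1/30.
Khalida predeceased; the 1/10 allotted to Khalida's branch passes to Khalida's issue by representation.
The 1/10 is divided into 2 equal shares of 1/20 among Fahad, Zuhair.
Fahad is living and takes 1/20.
Zuhair predeceased; the 1/20 allotted to Zuhair's branch passes to Zuhair's issue by representation.
The 1/20 is divided into 2 equal shares of 1/40 among Farouk, Jamal.
Farouk is living and takes 1/40.
Jamal is living and takes 1/40.
Karim predeceased; the 1/10 allotted to Karim's branch passes to Karim's issue by representation.
Amira is the sole taker at this level and receives the full 1/10.
Widad is living and takes 1/10.

Amira 1/10; Bashir 1/10; Dalia 1/90; Fahad 1/20; Farouk 1/40; Ghada 1/30; Hanan 1/2; Jamal 1/40; Layth 1/30; Rashida 1/90; Samir 1/90; Widad 1/10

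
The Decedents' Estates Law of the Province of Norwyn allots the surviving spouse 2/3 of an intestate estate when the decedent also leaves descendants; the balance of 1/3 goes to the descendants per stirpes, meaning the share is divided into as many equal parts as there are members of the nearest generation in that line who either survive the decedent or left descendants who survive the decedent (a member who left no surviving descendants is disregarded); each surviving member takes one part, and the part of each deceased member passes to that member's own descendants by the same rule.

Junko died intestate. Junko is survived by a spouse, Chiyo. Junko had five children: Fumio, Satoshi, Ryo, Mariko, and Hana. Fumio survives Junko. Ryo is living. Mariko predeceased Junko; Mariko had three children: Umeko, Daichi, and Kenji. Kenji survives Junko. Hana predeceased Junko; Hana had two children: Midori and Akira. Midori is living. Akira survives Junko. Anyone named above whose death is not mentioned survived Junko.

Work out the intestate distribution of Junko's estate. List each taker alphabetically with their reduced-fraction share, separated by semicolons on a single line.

Chiyo, as surviving spouse, takes 2/3.
The remaining 1/3 passes to Junko's descendants per stirpes.
The 1/3 is divided into 5 equal shares of 1/15 among Fumio, Satoshi, Ryo, Mariko, Hana.
Fumio is living and takes 1/15.
Satoshi is living and takes 1/15.
Ryo is living and takes 1/15.
Mariko predeceased; the 1/15 allotted to Mariko's branch passes to Mariko's issue by representation.
The 1/15 is divided into 3 equal shares of 1/45 among Umeko, Daichi, Kenji.
Umeko is living and takes 1/45.
Daichi is living and takes 1/45.
Kenji is living and takes 1/45.
Hana predeceased; the 1/15 allotted to Hana's branch passes to Hana's issue by representation.
The 1/15 is divided into 2 equal shares of 1/30 among Midori, Akira.
Midori is living and takes 1/30.
Akira is living and takes 1/30.

Akira 1/30; Chiyo 2/3; Daichi 1/45; Fumio 1/15; Kenji 1/45; Midori 1/30; Ryo 1/15; Satoshi 1/15; Umeko 1/45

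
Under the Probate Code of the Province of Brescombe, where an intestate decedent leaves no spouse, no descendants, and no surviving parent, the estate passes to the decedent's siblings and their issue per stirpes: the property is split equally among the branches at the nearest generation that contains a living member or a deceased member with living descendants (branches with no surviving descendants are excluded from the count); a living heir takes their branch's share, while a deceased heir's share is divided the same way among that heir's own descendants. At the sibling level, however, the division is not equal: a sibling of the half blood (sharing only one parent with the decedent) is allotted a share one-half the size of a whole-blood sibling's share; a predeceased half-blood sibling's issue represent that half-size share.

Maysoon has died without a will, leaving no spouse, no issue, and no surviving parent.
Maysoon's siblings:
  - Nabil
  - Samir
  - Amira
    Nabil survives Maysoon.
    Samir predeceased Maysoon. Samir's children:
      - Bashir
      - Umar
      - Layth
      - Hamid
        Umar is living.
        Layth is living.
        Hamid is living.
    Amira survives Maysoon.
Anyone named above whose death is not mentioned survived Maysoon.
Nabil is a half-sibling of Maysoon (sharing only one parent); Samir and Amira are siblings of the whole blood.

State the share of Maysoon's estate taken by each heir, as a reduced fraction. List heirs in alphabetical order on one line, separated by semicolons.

No spouse, descendants, or parent survives, so the estate passes to Maysoon's siblings per stirpes.
Half-blood siblings count for one-half the weight of whole-blood siblings at the initial division.
Dividing 1 in proportion to weights (total weight 5/2): Nabil (weight 1/2) → 1/5; Samir (weight 1) → 2/5; Amira (weight 1) → 2/5.
Nabil is living and takes 1/5.
Samir predeceased; the 2/5 allotted to Samir's branch passes to Samir's issue by representation.
The 2/5 is divided into 4 equal shares of 1/10 among Bashir, Umar, Layth, Hamid.
Bashir is living and takes 1/10.
Umar is living and takes 1/10.
Layth is living and takes 1/10.
Hamid is living and takes 1/10.
Amira is living and takes 2/5.

Amira 2/5; Bashir 1/10; Hamid 1/10; Layth 1/10; Nabil 1/5; Umar 1/10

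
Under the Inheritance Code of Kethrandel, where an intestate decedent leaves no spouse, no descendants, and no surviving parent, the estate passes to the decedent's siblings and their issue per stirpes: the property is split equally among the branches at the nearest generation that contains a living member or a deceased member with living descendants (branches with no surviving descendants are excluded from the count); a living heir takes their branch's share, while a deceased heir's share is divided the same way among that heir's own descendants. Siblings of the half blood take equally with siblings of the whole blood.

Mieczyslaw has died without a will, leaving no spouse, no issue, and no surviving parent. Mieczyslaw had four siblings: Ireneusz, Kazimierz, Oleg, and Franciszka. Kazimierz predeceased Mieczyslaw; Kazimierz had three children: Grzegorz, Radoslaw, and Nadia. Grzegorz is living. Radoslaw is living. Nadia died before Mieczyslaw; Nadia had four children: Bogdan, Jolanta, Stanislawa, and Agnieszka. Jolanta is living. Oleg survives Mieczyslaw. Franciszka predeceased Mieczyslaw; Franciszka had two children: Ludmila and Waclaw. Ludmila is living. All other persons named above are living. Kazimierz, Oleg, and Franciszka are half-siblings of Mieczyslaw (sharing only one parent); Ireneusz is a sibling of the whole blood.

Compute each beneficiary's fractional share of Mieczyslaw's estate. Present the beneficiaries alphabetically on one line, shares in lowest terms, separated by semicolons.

Agnieszka 1/48; Bogdan 1/48; Grzegorz 1/12; Ireneusz 1/4; Jolanta 1/48; Ludmila 1/8; Oleg 1/4; Radoslaw 1/12; Stanislawa 1/48; Waclaw 1/8

No spouse, descendants, or parent survives, so the estate passes to Mieczyslaw's siblings per stirpes.
Half-blood and whole-blood siblings take equally under the stated rule.
The estate is divided into 4 equal shares of 1/4 among Ireneusz, Kazimierz, Oleg, Franciszka.
Ireneusz is living and takes 1/4.
Kazimierz predeceased; the 1/4 allotted to Kazimierz's branch passes to Kazimierz's issue by representation.
The 1/4 is divided into 3 equal shares of 1/12 among Grzegorz, Radoslaw, Nadia.
Grzegorz is living and takes 1/12.
Radoslaw is living and takes 1/12.
Nadia predeceased; the 1/12 allotted to Nadia's branch passes to Nadia's issue by representation.
The 1/12 is divided into 4 equal shares of 1/48 among Bogdan, Jolanta, Stanislawa, Agnieszka.
Bogdan is living and takes 1/48.
Jolanta is living and takes 1/48.
Stanislawa is living and takes 1/48.
Agnieszka is living and takes 1/48.
Oleg is living and takes 1/4.
Franciszka predeceased; the 1/4 allotted to Franciszka's branch passes to Franciszka's issue by representation.
The 1/4 is divided into 2 equal shares of 1/8 among Ludmila, Waclaw.
Ludmila is living and takes 1/8.
Waclaw is living and takes 1/8.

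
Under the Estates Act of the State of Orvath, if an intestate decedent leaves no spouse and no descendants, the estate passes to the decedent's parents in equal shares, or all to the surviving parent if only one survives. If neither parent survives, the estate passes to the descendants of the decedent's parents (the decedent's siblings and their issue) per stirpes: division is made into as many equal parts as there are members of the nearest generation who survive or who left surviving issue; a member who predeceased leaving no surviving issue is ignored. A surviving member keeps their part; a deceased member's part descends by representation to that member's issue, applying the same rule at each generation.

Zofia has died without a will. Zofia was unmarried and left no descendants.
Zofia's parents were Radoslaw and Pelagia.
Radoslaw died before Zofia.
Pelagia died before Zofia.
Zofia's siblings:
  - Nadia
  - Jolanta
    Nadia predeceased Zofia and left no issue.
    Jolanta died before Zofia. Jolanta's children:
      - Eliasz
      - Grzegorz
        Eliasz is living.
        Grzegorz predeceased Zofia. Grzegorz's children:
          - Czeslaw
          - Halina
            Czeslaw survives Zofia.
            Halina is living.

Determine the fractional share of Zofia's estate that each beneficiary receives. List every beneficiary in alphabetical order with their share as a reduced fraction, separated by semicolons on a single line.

Czeslaw 1/4; Eliasz 1/2; Halina 1/4

Neither parent survives and there are no descendants, so the estate passes to Zofia's siblings and their issue per stirpes.
Nadia left no surviving issue, so that branch lapses and is disregarded.
Jolanta's line is the sole branch at this level, so the full 1 passes to Jolanta's issue by representation.
The estate is divided into 2 equal shares of 1/2 among Eliasz, Grzegorz.
Eliasz is living and takes 1/2.
Grzegorz predeceased; the 1/2 allotted to Grzegorz's branch passes to Grzegorz's issue by representation.
The 1/2 is divided into 2 equal shares of 1/4 among Czeslaw, Halina.
Czeslaw is living and takes 1/4.
Halina is living and takes 1/4.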